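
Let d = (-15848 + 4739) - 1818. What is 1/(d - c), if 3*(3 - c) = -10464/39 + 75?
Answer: -39/506783 ≈ -7.6956e-5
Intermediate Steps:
d = -12927 (d = -11109 - 1818 = -12927)
c = 2630/39 (c = 3 - (-10464/39 + 75)/3 = 3 - (-96*109/39 + 75)/3 = 3 - (-3488/13 + 75)/3 = 3 - 1/3*(-2513/13) = 3 + 2513/39 = 2630/39 ≈ 67.436)
1/(d - c) = 1/(-12927 - 1*2630/39) = 1/(-12927 - 2630/39) = 1/(-506783/39) = -39/506783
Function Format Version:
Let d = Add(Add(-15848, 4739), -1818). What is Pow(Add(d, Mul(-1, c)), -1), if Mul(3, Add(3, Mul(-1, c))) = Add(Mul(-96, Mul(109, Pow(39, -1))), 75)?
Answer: Rational(-39, 506783) ≈ -7.6956e-5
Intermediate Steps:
d = -12927 (d = Add(-11109, -1818) = -12927)
c = Rational(2630, 39) (c = Add(3, Mul(Rational(-1, 3), Add(Mul(-96, Mul(109, Pow(39, -1))), 75))) = Add(3, Mul(Rational(-1, 3), Add(Mul(-96, Mul(109, Rational(1, 39))), 75))) = Add(3, Mul(Rational(-1, 3), Add(Mul(-96, Rational(109, 39)), 75))) = Add(3, Mul(Rational(-1, 3), Add(Rational(-3488, 13), 75))) = Add(3, Mul(Rational(-1, 3), Rational(-2513, 13))) = Add(3, Rational(2513, 39)) = Rational(2630, 39) ≈ 67.436)
Pow(Add(d, Mul(-1, c)), -1) = Pow(Add(-12927, Mul(-1, Rational(2630, 39))), -1) = Pow(Add(-12927, Rational(-2630, 39)), -1) = Pow(Rational(-506783, 39), -1) = Rational(-39, 506783)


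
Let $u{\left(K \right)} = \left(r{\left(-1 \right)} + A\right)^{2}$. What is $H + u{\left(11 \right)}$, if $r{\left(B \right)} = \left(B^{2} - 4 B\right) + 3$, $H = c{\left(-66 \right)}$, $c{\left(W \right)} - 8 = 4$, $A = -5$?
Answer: $21$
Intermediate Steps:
$c{\left(W \right)} = 12$ ($c{\left(W \right)} = 8 + 4 = 12$)
$H = 12$
$r{\left(B \right)} = 3 + B^{2} - 4 B$
$u{\left(K \right)} = 9$ ($u{\left(K \right)} = \left(\left(3 + \left(-1\right)^{2} - -4\right) - 5\right)^{2} = \left(\left(3 + 1 + 4\right) - 5\right)^{2} = \left(8 - 5\right)^{2} = 3^{2} = 9$)
$H + u{\left(11 \right)} = 12 + 9 = 21$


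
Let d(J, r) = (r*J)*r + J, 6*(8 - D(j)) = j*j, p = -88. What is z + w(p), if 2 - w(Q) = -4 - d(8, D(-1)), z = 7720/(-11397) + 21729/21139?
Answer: 365168642183/722763549 ≈ 505.24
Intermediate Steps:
D(j) = 8 - j²/6 (D(j) = 8 - j*j/6 = 8 - j²/6)
d(J, r) = J + J*r² (d(J, r) = (J*r)*r + J = J*r² + J = J + J*r²)
z = 84452333/240921183 (z = 7720*(-1/11397) + 21729*(1/21139) = -7720/11397 + 21729/21139 = 84452333/240921183 ≈ 0.35054)
w(Q) = 4544/9 (w(Q) = 2 - (-4 - 8*(1 + (8 - ⅙*(-1)²)²)) = 2 - (-4 - 8*(1 + (8 - ⅙*1)²)) = 2 - (-4 - 8*(1 + (8 - ⅙)²)) = 2 - (-4 - 8*(1 + (47/6)²)) = 2 - (-4 - 8*(1 + 2209/36)) = 2 - (-4 - 8*2245/36) = 2 - (-4 - 1*4490/9) = 2 - (-4 - 4490/9) = 2 - 1*(-4526/9) = 2 + 4526/9 = 4544/9)
z + w(p) = 84452333/240921183 + 4544/9 = 365168642183/722763549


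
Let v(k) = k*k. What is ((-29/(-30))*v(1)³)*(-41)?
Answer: -1189/30 ≈ -39.633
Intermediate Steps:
v(k) = k²
((-29/(-30))*v(1)³)*(-41) = ((-29/(-30))*(1²)³)*(-41) = (-29*(-1/30)*1³)*(-41) = ((29/30)*1)*(-41) = (29/30)*(-41) = -1189/30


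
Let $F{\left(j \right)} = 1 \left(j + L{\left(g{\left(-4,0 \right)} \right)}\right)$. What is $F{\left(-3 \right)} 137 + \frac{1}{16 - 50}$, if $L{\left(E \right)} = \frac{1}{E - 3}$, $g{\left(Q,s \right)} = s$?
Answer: $- \frac{46583}{102} \approx -456.7$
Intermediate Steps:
$L{\left(E \right)} = \frac{1}{-3 + E}$
$F{\left(j \right)} = - \frac{1}{3} + j$ ($F{\left(j \right)} = 1 \left(j + \frac{1}{-3 + 0}\right) = 1 \left(j + \frac{1}{-3}\right) = 1 \left(j - \frac{1}{3}\right) = 1 \left(- \frac{1}{3} + j\right) = - \frac{1}{3} + j$)
$F{\left(-3 \right)} 137 + \frac{1}{16 - 50} = \left(- \frac{1}{3} - 3\right) 137 + \frac{1}{16 - 50} = \left(- \frac{10}{3}\right) 137 + \frac{1}{-34} = - \frac{1370}{3} - \frac{1}{34} = - \frac{46583}{102}$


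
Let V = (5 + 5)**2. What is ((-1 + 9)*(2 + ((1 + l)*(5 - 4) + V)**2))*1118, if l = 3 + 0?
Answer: 96756192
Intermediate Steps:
l = 3
V = 100 (V = 10**2 = 100)
((-1 + 9)*(2 + ((1 + l)*(5 - 4) + V)**2))*1118 = ((-1 + 9)*(2 + ((1 + 3)*(5 - 4) + 100)**2))*1118 = (8*(2 + (4*1 + 100)**2))*1118 = (8*(2 + (4 + 100)**2))*1118 = (8*(2 + 104**2))*1118 = (8*(2 + 10816))*1118 = (8*10818)*1118 = 86544*1118 = 96756192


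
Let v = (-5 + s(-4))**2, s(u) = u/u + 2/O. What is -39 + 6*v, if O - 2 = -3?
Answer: 177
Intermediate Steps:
O = -1 (O = 2 - 3 = -1)
s(u) = -1 (s(u) = u/u + 2/(-1) = 1 + 2*(-1) = 1 - 2 = -1)
v = 36 (v = (-5 - 1)**2 = (-6)**2 = 36)
-39 + 6*v = -39 + 6*36 = -39 + 216 = 177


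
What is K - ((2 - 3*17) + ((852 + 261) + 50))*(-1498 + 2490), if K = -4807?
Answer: -1109895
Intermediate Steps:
K - ((2 - 3*17) + ((852 + 261) + 50))*(-1498 + 2490) = -4807 - ((2 - 3*17) + ((852 + 261) + 50))*(-1498 + 2490) = -4807 - ((2 - 51) + (1113 + 50))*992 = -4807 - (-49 + 1163)*992 = -4807 - 1114*992 = -4807 - 1*1105088 = -4807 - 1105088 = -1109895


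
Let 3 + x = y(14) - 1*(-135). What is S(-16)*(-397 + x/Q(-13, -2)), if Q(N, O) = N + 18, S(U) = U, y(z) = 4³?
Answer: 28624/5 ≈ 5724.8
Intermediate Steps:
y(z) = 64
Q(N, O) = 18 + N
x = 196 (x = -3 + (64 - 1*(-135)) = -3 + (64 + 135) = -3 + 199 = 196)
S(-16)*(-397 + x/Q(-13, -2)) = -16*(-397 + 196/(18 - 13)) = -16*(-397 + 196/5) = -16*(-1789/5) = 28624/5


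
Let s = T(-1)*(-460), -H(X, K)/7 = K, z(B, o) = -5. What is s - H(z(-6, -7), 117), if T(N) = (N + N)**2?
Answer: -1021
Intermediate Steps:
H(X, K) = -7*K
T(N) = 4*N**2 (T(N) = (2*N)**2 = 4*N**2)
s = -1840 (s = (4*(-1)**2)*(-460) = (4*1)*(-460) = 4*(-460) = -1840)
s - H(z(-6, -7), 117) = -1840 - (-7)*117 = -1840 - 1*(-819) = -1840 + 819 = -1021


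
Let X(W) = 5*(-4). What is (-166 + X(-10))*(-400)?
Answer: 74400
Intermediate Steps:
X(W) = -20
(-166 + X(-10))*(-400) = (-166 - 20)*(-400) = -186*(-400) = 74400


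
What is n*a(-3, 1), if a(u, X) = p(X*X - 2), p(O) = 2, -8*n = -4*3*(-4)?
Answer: -12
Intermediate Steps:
n = -6 (n = -(-4*3)*(-4)/8 = -(-3)*(-4)/2 = -⅛*48 = -6)
a(u, X) = 2
n*a(-3, 1) = -6*2 = -12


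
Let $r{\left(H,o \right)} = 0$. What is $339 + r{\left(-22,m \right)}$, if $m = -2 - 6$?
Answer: $339$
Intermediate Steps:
$m = -8$ ($m = -2 - 6 = -8$)
$339 + r{\left(-22,m \right)} = 339 + 0 = 339$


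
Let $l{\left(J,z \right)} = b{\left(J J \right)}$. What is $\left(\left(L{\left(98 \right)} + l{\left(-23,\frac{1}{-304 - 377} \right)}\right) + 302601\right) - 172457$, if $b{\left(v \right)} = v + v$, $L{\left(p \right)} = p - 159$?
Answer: $131141$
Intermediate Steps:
$L{\left(p \right)} = -159 + p$ ($L{\left(p \right)} = p - 159 = -159 + p$)
$b{\left(v \right)} = 2 v$
$l{\left(J,z \right)} = 2 J^{2}$ ($l{\left(J,z \right)} = 2 J J = 2 J^{2}$)
$\left(\left(L{\left(98 \right)} + l{\left(-23,\frac{1}{-304 - 377} \right)}\right) + 302601\right) - 172457 = \left(\left(\left(-159 + 98\right) + 2 \left(-23\right)^{2}\right) + 302601\right) - 172457 = \left(\left(-61 + 2 \cdot 529\right) + 302601\right) - 172457 = \left(\left(-61 + 1058\right) + 302601\right) - 172457 = \left(997 + 302601\right) - 172457 = 303598 - 172457 = 131141$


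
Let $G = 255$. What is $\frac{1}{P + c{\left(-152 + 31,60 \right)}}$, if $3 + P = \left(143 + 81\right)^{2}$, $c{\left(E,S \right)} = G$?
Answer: $\frac{1}{50428} \approx 1.983 \cdot 10^{-5}$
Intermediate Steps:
$c{\left(E,S \right)} = 255$
$P = 50173$ ($P = -3 + \left(143 + 81\right)^{2} = -3 + 224^{2} = -3 + 50176 = 50173$)
$\frac{1}{P + c{\left(-152 + 31,60 \right)}} = \frac{1}{50173 + 255} = \frac{1}{50428}$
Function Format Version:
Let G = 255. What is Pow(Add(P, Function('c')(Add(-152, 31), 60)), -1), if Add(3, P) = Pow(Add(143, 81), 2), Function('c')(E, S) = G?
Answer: Rational(1, 50428) ≈ 1.9830e-5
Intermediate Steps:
Function('c')(E, S) = 255
P = 50173 (P = Add(-3, Pow(Add(143, 81), 2)) = Add(-3, Pow(224, 2)) = Add(-3, 50176) = 50173)
Pow(Add(P, Function('c')(Add(-152, 31), 60)), -1) = Pow(Add(50173, 255), -1) = Pow(50428, -1) = Rational(1, 50428)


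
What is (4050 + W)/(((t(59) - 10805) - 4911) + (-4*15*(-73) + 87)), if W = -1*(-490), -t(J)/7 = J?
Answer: -2270/5831 ≈ -0.38930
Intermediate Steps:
t(J) = -7*J
W = 490
(4050 + W)/(((t(59) - 10805) - 4911) + (-4*15*(-73) + 87)) = (4050 + 490)/(((-7*59 - 10805) - 4911) + (-4*15*(-73) + 87)) = 4540/(((-413 - 10805) - 4911) + (-60*(-73) + 87)) = 4540/((-11218 - 4911) + (4380 + 87)) = 4540/(-16129 + 4467) = 4540/(-11662) = 4540*(-1/11662) = -2270/5831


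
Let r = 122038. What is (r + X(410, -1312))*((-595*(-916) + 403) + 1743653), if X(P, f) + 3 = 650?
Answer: 280835289060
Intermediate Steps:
X(P, f) = 647 (X(P, f) = -3 + 650 = 647)
(r + X(410, -1312))*((-595*(-916) + 403) + 1743653) = (122038 + 647)*((-595*(-916) + 403) + 1743653) = 122685*((545020 + 403) + 1743653) = 122685*(545423 + 1743653) = 122685*2289076 = 280835289060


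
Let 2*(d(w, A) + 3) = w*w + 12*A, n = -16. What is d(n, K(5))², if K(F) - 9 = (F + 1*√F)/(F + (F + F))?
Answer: 163809/5 + 724*√5/5 ≈ 33086.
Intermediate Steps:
K(F) = 9 + (F + √F)/(3*F) (K(F) = 9 + (F + 1*√F)/(F + (F + F)) = 9 + (F + √F)/(F + 2*F) = 9 + (F + √F)/((3*F)) = 9 + (F + √F)*(1/(3*F)) = 9 + (F + √F)/(3*F))
d(w, A) = -3 + w²/2 + 6*A (d(w, A) = -3 + (w*w + 12*A)/2 = -3 + (w² + 12*A)/2 = -3 + (w²/2 + 6*A) = -3 + w²/2 + 6*A)
d(n, K(5))² = (-3 + (½)*(-16)² + 6*(28/3 + 1/(3*√5)))² = (-3 + (½)*256 + 6*(28/3 + (√5/5)/3))² = (-3 + 128 + 6*(28/3 + √5/15))² = (-3 + 128 + (56 + 2*√5/5))² = (181 + 2*√5/5)²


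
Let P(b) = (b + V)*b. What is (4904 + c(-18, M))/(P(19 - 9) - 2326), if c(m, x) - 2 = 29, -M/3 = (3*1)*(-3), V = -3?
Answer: -35/16 ≈ -2.1875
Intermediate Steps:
M = 27 (M = -3*3*1*(-3) = -9*(-3) = -3*(-9) = 27)
c(m, x) = 31 (c(m, x) = 2 + 29 = 31)
P(b) = b*(-3 + b) (P(b) = (b - 3)*b = (-3 + b)*b = b*(-3 + b))
(4904 + c(-18, M))/(P(19 - 9) - 2326) = (4904 + 31)/((19 - 9)*(-3 + (19 - 9)) - 2326) = 4935/(10*(-3 + 10) - 2326) = 4935/(10*7 - 2326) = 4935/(70 - 2326) = 4935/(-2256) = 4935*(-1/2256) = -35/16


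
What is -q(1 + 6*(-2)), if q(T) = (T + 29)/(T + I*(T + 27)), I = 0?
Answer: 18/11 ≈ 1.6364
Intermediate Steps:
q(T) = (29 + T)/T (q(T) = (T + 29)/(T + 0*(T + 27)) = (29 + T)/(T + 0*(27 + T)) = (29 + T)/(T + 0) = (29 + T)/T)
-q(1 + 6*(-2)) = -(29 + (1 + 6*(-2)))/(1 + 6*(-2)) = -(29 + (1 - 12))/(1 - 12) = -(29 - 11)/(-11) = -(-1)*18/11 = -1*(-18/11) = 18/11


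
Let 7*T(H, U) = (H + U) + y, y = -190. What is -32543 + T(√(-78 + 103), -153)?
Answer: -228139/7 ≈ -32591.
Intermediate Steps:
T(H, U) = -190/7 + H/7 + U/7 (T(H, U) = ((H + U) - 190)/7 = (-190 + H + U)/7 = -190/7 + H/7 + U/7)
-32543 + T(√(-78 + 103), -153) = -32543 + (-190/7 + √(-78 + 103)/7 + (⅐)*(-153)) = -32543 + (-190/7 + √25/7 - 153/7) = -32543 + (-190/7 + (⅐)*5 - 153/7) = -32543 + (-190/7 + 5/7 - 153/7) = -32543 - 338/7 = -228139/7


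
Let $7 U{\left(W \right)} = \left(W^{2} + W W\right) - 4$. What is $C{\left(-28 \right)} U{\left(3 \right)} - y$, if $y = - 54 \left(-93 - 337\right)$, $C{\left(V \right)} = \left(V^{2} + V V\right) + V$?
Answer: $-20140$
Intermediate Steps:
$U{\left(W \right)} = - \frac{4}{7} + \frac{2 W^{2}}{7}$ ($U{\left(W \right)} = \frac{\left(W^{2} + W W\right) - 4}{7} = \frac{\left(W^{2} + W^{2}\right) - 4}{7} = \frac{2 W^{2} - 4}{7} = \frac{-4 + 2 W^{2}}{7} = - \frac{4}{7} + \frac{2 W^{2}}{7}$)
$C{\left(V \right)} = V + 2 V^{2}$ ($C{\left(V \right)} = \left(V^{2} + V^{2}\right) + V = 2 V^{2} + V = V + 2 V^{2}$)
$y = 23220$ ($y = \left(-54\right) \left(-430\right) = 23220$)
$C{\left(-28 \right)} U{\left(3 \right)} - y = - 28 \left(1 + 2 \left(-28\right)\right) \left(- \frac{4}{7} + \frac{2 \cdot 3^{2}}{7}\right) - 23220 = - 28 \left(1 - 56\right) \left(- \frac{4}{7} + \frac{2}{7} \cdot 9\right) - 23220 = \left(-28\right) \left(-55\right) \left(- \frac{4}{7} + \frac{18}{7}\right) - 23220 = 1540 \cdot 2 - 23220 = 3080 - 23220 = -20140$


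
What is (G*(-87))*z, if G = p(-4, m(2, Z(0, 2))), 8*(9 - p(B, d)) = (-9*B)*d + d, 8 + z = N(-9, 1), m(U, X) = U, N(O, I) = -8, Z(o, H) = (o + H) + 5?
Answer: -348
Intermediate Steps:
Z(o, H) = 5 + H + o (Z(o, H) = (H + o) + 5 = 5 + H + o)
z = -16 (z = -8 - 8 = -16)
p(B, d) = 9 - d/8 + 9*B*d/8 (p(B, d) = 9 - ((-9*B)*d + d)/8 = 9 - (-9*B*d + d)/8 = 9 - (d - 9*B*d)/8 = 9 + (-d/8 + 9*B*d/8) = 9 - d/8 + 9*B*d/8)
G = -¼ (G = 9 - ⅛*2 + (9/8)*(-4)*2 = 9 - ¼ - 9 = -¼ ≈ -0.25000)
(G*(-87))*z = -¼*(-87)*(-16) = (87/4)*(-16) = -348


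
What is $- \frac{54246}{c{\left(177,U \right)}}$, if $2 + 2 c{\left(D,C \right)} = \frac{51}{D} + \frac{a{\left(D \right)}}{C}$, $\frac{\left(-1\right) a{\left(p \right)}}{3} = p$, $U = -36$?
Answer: $- \frac{25604112}{3077} \approx -8321.1$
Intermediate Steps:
$a{\left(p \right)} = - 3 p$
$c{\left(D,C \right)} = -1 + \frac{51}{2 D} - \frac{3 D}{2 C}$ ($c{\left(D,C \right)} = -1 + \frac{\frac{51}{D} + \frac{\left(-3\right) D}{C}}{2} = -1 + \frac{\frac{51}{D} - \frac{3 D}{C}}{2} = -1 + \left(\frac{51}{2 D} - \frac{3 D}{2 C}\right) = -1 + \frac{51}{2 D} - \frac{3 D}{2 C}$)
$- \frac{54246}{c{\left(177,U \right)}} = - \frac{54246}{-1 + \frac{51}{2 \cdot 177} - \frac{531}{2 \left(-36\right)}} = - \frac{54246}{-1 + \frac{51}{2} \cdot \frac{1}{177} - \frac{531}{2} \left(- \frac{1}{36}\right)} = - \frac{54246}{-1 + \frac{17}{118} + \frac{59}{8}} = - \frac{54246}{\frac{3077}{472}} = \left(-54246\right) \frac{472}{3077} = - \frac{25604112}{3077}$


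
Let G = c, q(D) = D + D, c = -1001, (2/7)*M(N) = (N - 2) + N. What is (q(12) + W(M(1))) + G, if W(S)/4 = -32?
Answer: -1105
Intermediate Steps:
M(N) = -7 + 7*N (M(N) = 7*((N - 2) + N)/2 = 7*((-2 + N) + N)/2 = 7*(-2 + 2*N)/2 = -7 + 7*N)
q(D) = 2*D
W(S) = -128 (W(S) = 4*(-32) = -128)
G = -1001
(q(12) + W(M(1))) + G = (2*12 - 128) - 1001 = (24 - 128) - 1001 = -104 - 1001 = -1105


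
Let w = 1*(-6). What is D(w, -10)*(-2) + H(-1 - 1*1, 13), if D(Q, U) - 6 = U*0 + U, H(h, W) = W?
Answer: 21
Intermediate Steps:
w = -6
D(Q, U) = 6 + U (D(Q, U) = 6 + (U*0 + U) = 6 + (0 + U) = 6 + U)
D(w, -10)*(-2) + H(-1 - 1*1, 13) = (6 - 10)*(-2) + 13 = -4*(-2) + 13 = 8 + 13 = 21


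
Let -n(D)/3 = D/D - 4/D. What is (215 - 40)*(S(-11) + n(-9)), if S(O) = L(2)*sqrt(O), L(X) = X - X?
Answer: -2275/3 ≈ -758.33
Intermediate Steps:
L(X) = 0
S(O) = 0 (S(O) = 0*sqrt(O) = 0)
n(D) = -3 + 12/D (n(D) = -3*(D/D - 4/D) = -3*(1 - 4/D) = -3 + 12/D)
(215 - 40)*(S(-11) + n(-9)) = (215 - 40)*(0 + (-3 + 12/(-9))) = 175*(0 + (-3 + 12*(-1/9))) = 175*(0 + (-3 - 4/3)) = 175*(0 - 13/3) = 175*(-13/3) = -2275/3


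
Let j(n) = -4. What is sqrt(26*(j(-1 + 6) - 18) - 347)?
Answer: I*sqrt(919) ≈ 30.315*I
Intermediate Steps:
sqrt(26*(j(-1 + 6) - 18) - 347) = sqrt(26*(-4 - 18) - 347) = sqrt(26*(-22) - 347) = sqrt(-572 - 347) = sqrt(-919) = I*sqrt(919)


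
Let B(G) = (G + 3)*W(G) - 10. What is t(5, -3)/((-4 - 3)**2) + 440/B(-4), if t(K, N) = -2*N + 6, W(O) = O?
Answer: -10744/147 ≈ -73.088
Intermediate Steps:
t(K, N) = 6 - 2*N
B(G) = -10 + G*(3 + G) (B(G) = (G + 3)*G - 10 = (3 + G)*G - 10 = G*(3 + G) - 10 = -10 + G*(3 + G))
t(5, -3)/((-4 - 3)**2) + 440/B(-4) = (6 - 2*(-3))/((-4 - 3)**2) + 440/(-10 + (-4)**2 + 3*(-4)) = (6 + 6)/((-7)**2) + 440/(-10 + 16 - 12) = 12/49 + 440/(-6) = 12*(1/49) + 440*(-1/6) = 12/49 - 220/3 = -10744/147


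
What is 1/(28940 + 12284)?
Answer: 1/41224 ≈ 2.4258e-5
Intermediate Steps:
1/(28940 + 12284) = 1/41224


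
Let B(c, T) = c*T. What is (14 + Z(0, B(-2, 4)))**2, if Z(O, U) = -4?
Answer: 100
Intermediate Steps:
B(c, T) = T*c
(14 + Z(0, B(-2, 4)))**2 = (14 - 4)**2 = 10**2 = 100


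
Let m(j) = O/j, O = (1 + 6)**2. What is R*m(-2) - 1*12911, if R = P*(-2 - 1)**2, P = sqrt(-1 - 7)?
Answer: -12911 - 441*I*sqrt(2) ≈ -12911.0 - 623.67*I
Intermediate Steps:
O = 49 (O = 7**2 = 49)
P = 2*I*sqrt(2) (P = sqrt(-8) = 2*I*sqrt(2) ≈ 2.8284*I)
R = 18*I*sqrt(2) (R = (2*I*sqrt(2))*(-2 - 1)**2 = (2*I*sqrt(2))*(-3)**2 = (2*I*sqrt(2))*9 = 18*I*sqrt(2) ≈ 25.456*I)
m(j) = 49/j
R*m(-2) - 1*12911 = (18*I*sqrt(2))*(49/(-2)) - 1*12911 = (18*I*sqrt(2))*(49*(-1/2)) - 12911 = (18*I*sqrt(2))*(-49/2) - 12911 = -441*I*sqrt(2) - 12911 = -12911 - 441*I*sqrt(2)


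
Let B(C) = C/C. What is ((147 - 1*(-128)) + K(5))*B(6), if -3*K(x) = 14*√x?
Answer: 275 - 14*√5/3 ≈ 264.56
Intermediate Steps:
K(x) = -14*√x/3
B(C) = 1
((147 - 1*(-128)) + K(5))*B(6) = ((147 - 1*(-128)) - 14*√5/3)*1 = ((147 + 128) - 14*√5/3)*1 = (275 - 14*√5/3)*1 = 275 - 14*√5/3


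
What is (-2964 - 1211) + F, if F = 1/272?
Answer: -1135599/272 ≈ -4175.0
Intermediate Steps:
F = 1/272 ≈ 0.0036765
(-2964 - 1211) + F = (-2964 - 1211) + 1/272 = -4175 + 1/272 = -1135599/272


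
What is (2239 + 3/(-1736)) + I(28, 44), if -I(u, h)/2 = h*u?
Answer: -390603/1736 ≈ -225.00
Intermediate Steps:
I(u, h) = -2*h*u
(2239 + 3/(-1736)) + I(28, 44) = (2239 + 3/(-1736)) - 2*44*28 = (2239 + 3*(-1/1736)) - 2464 = (2239 - 3/1736) - 2464 = 3886901/1736 - 2464 = -390603/1736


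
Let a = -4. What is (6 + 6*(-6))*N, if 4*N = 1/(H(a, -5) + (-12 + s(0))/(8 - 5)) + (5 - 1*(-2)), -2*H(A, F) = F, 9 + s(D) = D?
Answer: -305/6 ≈ -50.833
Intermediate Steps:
s(D) = -9 + D
H(A, F) = -F/2
N = 61/36 (N = (1/(-½*(-5) + (-12 + (-9 + 0))/(8 - 5)) + (5 - 1*(-2)))/4 = (1/(5/2 + (-12 - 9)/3) + (5 + 2))/4 = (1/(5/2 - 21*⅓) + 7)/4 = (1/(5/2 - 7) + 7)/4 = (1/(-9/2) + 7)/4 = (-2/9 + 7)/4 = (¼)*(61/9) = 61/36 ≈ 1.6944)
(6 + 6*(-6))*N = (6 + 6*(-6))*(61/36) = (6 - 36)*(61/36) = -30*61/36 = -305/6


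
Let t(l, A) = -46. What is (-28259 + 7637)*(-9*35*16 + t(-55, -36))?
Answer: 104883492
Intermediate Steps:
(-28259 + 7637)*(-9*35*16 + t(-55, -36)) = (-28259 + 7637)*(-9*35*16 - 46) = -20622*(-315*16 - 46) = -20622*(-5040 - 46) = -20622*(-5086) = 104883492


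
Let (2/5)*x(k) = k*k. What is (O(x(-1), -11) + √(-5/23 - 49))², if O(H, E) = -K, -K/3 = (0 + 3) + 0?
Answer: 731/23 + 36*I*√6509/23 ≈ 31.783 + 126.28*I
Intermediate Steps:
x(k) = 5*k²/2 (x(k) = 5*(k*k)/2 = 5*k²/2)
K = -9 (K = -3*((0 + 3) + 0) = -3*(3 + 0) = -3*3 = -9)
O(H, E) = 9 (O(H, E) = -1*(-9) = 9)
(O(x(-1), -11) + √(-5/23 - 49))² = (9 + √(-5/23 - 49))² = (9 + √(-1132/23))² = (9 + 2*I*√6509/23)²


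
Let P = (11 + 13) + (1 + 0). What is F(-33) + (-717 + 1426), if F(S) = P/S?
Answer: 23372/33 ≈ 708.24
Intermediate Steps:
P = 25 (P = 24 + 1 = 25)
F(S) = 25/S
F(-33) + (-717 + 1426) = 25/(-33) + (-717 + 1426) = 25*(-1/33) + 709 = -25/33 + 709 = 23372/33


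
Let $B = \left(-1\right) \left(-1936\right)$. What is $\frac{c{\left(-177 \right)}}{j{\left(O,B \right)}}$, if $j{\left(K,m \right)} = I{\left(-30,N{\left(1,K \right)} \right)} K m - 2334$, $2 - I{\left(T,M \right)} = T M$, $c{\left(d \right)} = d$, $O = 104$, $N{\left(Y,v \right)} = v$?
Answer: $- \frac{177}{628593634} \approx -2.8158 \cdot 10^{-7}$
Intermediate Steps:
$I{\left(T,M \right)} = 2 - M T$ ($I{\left(T,M \right)} = 2 - T M = 2 - M T$)
$B = 1936$
$j{\left(K,m \right)} = -2334 + K m \left(2 + 30 K\right)$ ($j{\left(K,m \right)} = \left(2 - K \left(-30\right)\right) K m - 2334 = \left(2 + 30 K\right) K m - 2334 = K \left(2 + 30 K\right) m - 2334 = K m \left(2 + 30 K\right) - 2334 = -2334 + K m \left(2 + 30 K\right)$)
$\frac{c{\left(-177 \right)}}{j{\left(O,B \right)}} = - \frac{177}{-2334 + 2 \cdot 104 \cdot 1936 + 30 \cdot 1936 \cdot 104^{2}} = - \frac{177}{-2334 + 402688 + 30 \cdot 1936 \cdot 10816} = - \frac{177}{-2334 + 402688 + 628193280} = - \frac{177}{628593634}$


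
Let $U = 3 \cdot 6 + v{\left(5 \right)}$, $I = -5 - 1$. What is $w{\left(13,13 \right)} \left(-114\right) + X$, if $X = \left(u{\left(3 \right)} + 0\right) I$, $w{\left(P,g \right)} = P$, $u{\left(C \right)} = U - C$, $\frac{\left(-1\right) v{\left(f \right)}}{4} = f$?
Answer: $-1452$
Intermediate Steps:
$v{\left(f \right)} = - 4 f$
$I = -6$
$U = -2$ ($U = 3 \cdot 6 - 20 = 18 - 20 = -2$)
$u{\left(C \right)} = -2 - C$
$X = 30$ ($X = \left(\left(-2 - 3\right) + 0\right) \left(-6\right) = \left(-5 + 0\right) \left(-6\right) = \left(-5\right) \left(-6\right) = 30$)
$w{\left(13,13 \right)} \left(-114\right) + X = 13 \left(-114\right) + 30 = -1482 + 30 = -1452$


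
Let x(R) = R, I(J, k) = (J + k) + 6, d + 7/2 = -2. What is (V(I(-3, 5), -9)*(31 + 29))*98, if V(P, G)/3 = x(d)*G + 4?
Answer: 943740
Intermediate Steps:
d = -11/2 (d = -7/2 - 2 = -11/2 ≈ -5.5000)
I(J, k) = 6 + J + k
V(P, G) = 12 - 33*G/2 (V(P, G) = 3*(-11*G/2 + 4) = 3*(4 - 11*G/2) = 12 - 33*G/2)
(V(I(-3, 5), -9)*(31 + 29))*98 = ((12 - 33/2*(-9))*(31 + 29))*98 = ((12 + 297/2)*60)*98 = ((321/2)*60)*98 = 9630*98 = 943740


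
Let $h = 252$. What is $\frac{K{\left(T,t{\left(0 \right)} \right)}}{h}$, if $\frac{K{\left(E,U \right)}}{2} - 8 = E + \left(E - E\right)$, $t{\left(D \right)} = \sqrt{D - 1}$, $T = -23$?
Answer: $- \frac{5}{42} \approx -0.11905$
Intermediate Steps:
$t{\left(D \right)} = \sqrt{-1 + D}$
$K{\left(E,U \right)} = 16 + 2 E$ ($K{\left(E,U \right)} = 16 + 2 \left(E + \left(E - E\right)\right) = 16 + 2 \left(E + 0\right) = 16 + 2 E$)
$\frac{K{\left(T,t{\left(0 \right)} \right)}}{h} = \frac{16 + 2 \left(-23\right)}{252} = \left(16 - 46\right) \frac{1}{252} = \left(-30\right) \frac{1}{252} = - \frac{5}{42}$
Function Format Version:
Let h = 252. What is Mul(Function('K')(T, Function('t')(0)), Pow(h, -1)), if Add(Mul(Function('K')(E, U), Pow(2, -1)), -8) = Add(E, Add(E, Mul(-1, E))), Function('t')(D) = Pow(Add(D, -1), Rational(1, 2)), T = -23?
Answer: Rational(-5, 42) ≈ -0.11905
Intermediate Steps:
Function('t')(D) = Pow(Add(-1, D), Rational(1, 2))
Function('K')(E, U) = Add(16, Mul(2, E)) (Function('K')(E, U) = Add(16, Mul(2, Add(E, Add(E, Mul(-1, E))))) = Add(16, Mul(2, Add(E, 0))) = Add(16, Mul(2, E)))
Mul(Function('K')(T, Function('t')(0)), Pow(h, -1)) = Mul(Add(16, Mul(2, -23)), Pow(252, -1)) = Mul(Add(16, -46), Rational(1, 252)) = Mul(-30, Rational(1, 252)) = Rational(-5, 42)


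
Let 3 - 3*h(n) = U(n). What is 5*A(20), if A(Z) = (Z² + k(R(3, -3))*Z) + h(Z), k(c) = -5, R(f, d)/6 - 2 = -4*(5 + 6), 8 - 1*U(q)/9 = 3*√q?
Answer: 1385 + 90*√5 ≈ 1586.2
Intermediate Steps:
U(q) = 72 - 27*√q
h(n) = -23 + 9*√n (h(n) = 1 - (72 - 27*√n)/3 = 1 + (-24 + 9*√n) = -23 + 9*√n)
R(f, d) = -252 (R(f, d) = 12 + 6*(-4*(5 + 6)) = 12 + 6*(-4*11) = 12 + 6*(-44) = 12 - 264 = -252)
A(Z) = -23 + Z² - 5*Z + 9*√Z (A(Z) = (Z² - 5*Z) + (-23 + 9*√Z) = -23 + Z² - 5*Z + 9*√Z)
5*A(20) = 5*(-23 + 20² - 5*20 + 9*√20) = 5*(-23 + 400 - 100 + 9*(2*√5)) = 5*(-23 + 400 - 100 + 18*√5) = 5*(277 + 18*√5) = 1385 + 90*√5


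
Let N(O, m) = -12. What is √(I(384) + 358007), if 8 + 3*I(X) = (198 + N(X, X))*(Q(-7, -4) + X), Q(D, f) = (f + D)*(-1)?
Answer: √3442449/3 ≈ 618.46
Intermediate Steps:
Q(D, f) = -D - f (Q(D, f) = (D + f)*(-1) = -D - f)
I(X) = 2038/3 + 62*X (I(X) = -8/3 + ((198 - 12)*((-1*(-7) - 1*(-4)) + X))/3 = -8/3 + (186*((7 + 4) + X))/3 = -8/3 + (186*(11 + X))/3 = -8/3 + (2046 + 186*X)/3 = -8/3 + (682 + 62*X) = 2038/3 + 62*X)
√(I(384) + 358007) = √((2038/3 + 62*384) + 358007) = √((2038/3 + 23808) + 358007) = √(73462/3 + 358007) = √(1147483/3) = √3442449/3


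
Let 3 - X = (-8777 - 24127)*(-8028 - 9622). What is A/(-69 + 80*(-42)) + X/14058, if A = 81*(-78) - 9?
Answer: -8194740729/198374 ≈ -41310.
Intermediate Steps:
X = -580755597 (X = 3 - (-8777 - 24127)*(-8028 - 9622) = 3 - (-32904)*(-17650) = 3 - 1*580755600 = 3 - 580755600 = -580755597)
A = -6327 (A = -6318 - 9 = -6327)
A/(-69 + 80*(-42)) + X/14058 = -6327/(-69 + 80*(-42)) - 580755597/14058 = -6327/(-69 - 3360) - 580755597*1/14058 = -6327/(-3429) - 193585199/4686 = -6327*(-1/3429) - 193585199/4686 = 703/381 - 193585199/4686 = -8194740729/198374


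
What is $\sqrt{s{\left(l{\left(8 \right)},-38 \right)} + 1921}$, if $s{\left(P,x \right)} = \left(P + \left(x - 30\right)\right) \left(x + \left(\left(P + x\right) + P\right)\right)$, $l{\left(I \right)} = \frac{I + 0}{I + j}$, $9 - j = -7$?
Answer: $\frac{\sqrt{63167}}{3} \approx 83.777$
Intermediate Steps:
$j = 16$ ($j = 9 - -7 = 9 + 7 = 16$)
$l{\left(I \right)} = \frac{I}{16 + I}$ ($l{\left(I \right)} = \frac{I + 0}{I + 16} = \frac{I}{16 + I}$)
$s{\left(P,x \right)} = \left(2 P + 2 x\right) \left(-30 + P + x\right)$ ($s{\left(P,x \right)} = \left(P + \left(x - 30\right)\right) \left(x + \left(x + 2 P\right)\right) = \left(P + \left(-30 + x\right)\right) \left(2 P + 2 x\right) = \left(-30 + P + x\right) \left(2 P + 2 x\right) = \left(2 P + 2 x\right) \left(-30 + P + x\right)$)
$\sqrt{s{\left(l{\left(8 \right)},-38 \right)} + 1921} = \sqrt{\left(- 60 \frac{8}{16 + 8} - -2280 + 2 \left(\frac{8}{16 + 8}\right)^{2} + 2 \left(-38\right)^{2} + 4 \frac{8}{16 + 8} \left(-38\right)\right) + 1921} = \sqrt{\left(- 60 \cdot \frac{8}{24} + 2280 + 2 \left(\frac{8}{24}\right)^{2} + 2 \cdot 1444 + 4 \cdot \frac{8}{24} \left(-38\right)\right) + 1921} = \sqrt{\left(- 60 \cdot 8 \cdot \frac{1}{24} + 2280 + 2 \left(8 \cdot \frac{1}{24}\right)^{2} + 2888 + 4 \cdot 8 \cdot \frac{1}{24} \left(-38\right)\right) + 1921} = \sqrt{\left(\left(-60\right) \frac{1}{3} + 2280 + \frac{2}{9} + 2888 + 4 \cdot \frac{1}{3} \left(-38\right)\right) + 1921} = \sqrt{\left(-20 + 2280 + 2 \cdot \frac{1}{9} + 2888 - \frac{152}{3}\right) + 1921} = \sqrt{\left(-20 + 2280 + \frac{2}{9} + 2888 - \frac{152}{3}\right) + 1921} = \sqrt{\frac{45878}{9} + 1921} = \sqrt{\frac{63167}{9}} = \frac{\sqrt{63167}}{3}$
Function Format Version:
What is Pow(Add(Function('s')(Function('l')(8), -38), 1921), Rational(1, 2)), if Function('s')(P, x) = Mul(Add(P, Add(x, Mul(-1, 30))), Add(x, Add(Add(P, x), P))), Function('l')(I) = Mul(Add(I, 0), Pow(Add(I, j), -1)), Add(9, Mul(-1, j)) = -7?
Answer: Mul(Rational(1, 3), Pow(63167, Rational(1, 2))) ≈ 83.777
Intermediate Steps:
j = 16 (j = Add(9, Mul(-1, -7)) = Add(9, 7) = 16)
Function('l')(I) = Mul(I, Pow(Add(16, I), -1)) (Function('l')(I) = Mul(Add(I, 0), Pow(Add(I, 16), -1)) = Mul(I, Pow(Add(16, I), -1)))
Function('s')(P, x) = Mul(Add(Mul(2, P), Mul(2, x)), Add(-30, P, x)) (Function('s')(P, x) = Mul(Add(P, Add(x, -30)), Add(x, Add(x, Mul(2, P)))) = Mul(Add(P, Add(-30, x)), Add(Mul(2, P), Mul(2, x))) = Mul(Add(-30, P, x), Add(Mul(2, P), Mul(2, x))) = Mul(Add(Mul(2, P), Mul(2, x)), Add(-30, P, x)))
Pow(Add(Function('s')(Function('l')(8), -38), 1921), Rational(1, 2)) = Pow(Add(Add(Mul(-60, Mul(8, Pow(Add(16, 8), -1))), Mul(-60, -38), Mul(2, Pow(Mul(8, Pow(Add(16, 8), -1)), 2)), Mul(2, Pow(-38, 2)), Mul(4, Mul(8, Pow(Add(16, 8), -1)), -38)), 1921), Rational(1, 2)) = Pow(Add(Add(Mul(-60, Mul(8, Pow(24, -1))), 2280, Mul(2, Pow(Mul(8, Pow(24, -1)), 2)), Mul(2, 1444), Mul(4, Mul(8, Pow(24, -1)), -38)), 1921), Rational(1, 2)) = Pow(Add(Add(Mul(-60, Mul(8, Rational(1, 24))), 2280, Mul(2, Pow(Mul(8, Rational(1, 24)), 2)), 2888, Mul(4, Mul(8, Rational(1, 24)), -38)), 1921), Rational(1, 2)) = Pow(Add(Add(Mul(-60, Rational(1, 3)), 2280, Mul(2, Pow(Rational(1, 3), 2)), 2888, Mul(4, Rational(1, 3), -38)), 1921), Rational(1, 2)) = Pow(Add(Add(-20, 2280, Mul(2, Rational(1, 9)), 2888, Rational(-152, 3)), 1921), Rational(1, 2)) = Pow(Add(Add(-20, 2280, Rational(2, 9), 2888, Rational(-152, 3)), 1921), Rational(1, 2)) = Pow(Add(Rational(45878, 9), 1921), Rational(1, 2)) = Pow(Rational(63167, 9), Rational(1, 2)) = Mul(Rational(1, 3), Pow(63167, Rational(1, 2)))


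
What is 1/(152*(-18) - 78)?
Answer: -1/2814 ≈ -0.00035537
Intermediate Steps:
1/(152*(-18) - 78) = 1/(-2736 - 78) = 1/(-2814) = -1/2814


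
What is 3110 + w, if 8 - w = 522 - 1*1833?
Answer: 4429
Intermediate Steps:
w = 1319 (w = 8 - (522 - 1*1833) = 8 - (522 - 1833) = 8 - 1*(-1311) = 8 + 1311 = 1319)
3110 + w = 3110 + 1319 = 4429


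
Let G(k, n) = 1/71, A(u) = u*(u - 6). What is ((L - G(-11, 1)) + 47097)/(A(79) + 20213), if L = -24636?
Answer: 159473/184458 ≈ 0.86455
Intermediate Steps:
A(u) = u*(-6 + u)
G(k, n) = 1/71
((L - G(-11, 1)) + 47097)/(A(79) + 20213) = ((-24636 - 1*1/71) + 47097)/(79*(-6 + 79) + 20213) = ((-24636 - 1/71) + 47097)/(79*73 + 20213) = (-1749157/71 + 47097)/(5767 + 20213) = (1594730/71)/25980 = (1594730/71)*(1/25980) = 159473/184458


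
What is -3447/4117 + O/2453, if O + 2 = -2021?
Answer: -16784182/10099001 ≈ -1.6620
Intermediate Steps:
O = -2023 (O = -2 - 2021 = -2023)
-3447/4117 + O/2453 = -3447/4117 - 2023/2453 = -16784182/10099001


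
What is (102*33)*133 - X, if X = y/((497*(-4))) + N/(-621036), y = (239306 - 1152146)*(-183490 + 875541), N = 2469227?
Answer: -97943873713476965/308654892 ≈ -3.1732e+8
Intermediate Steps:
y = -631731834840 (y = -912840*692051 = -631731834840)
X = 98082051718217741/308654892 (X = -631731834840/(497*(-4)) + 2469227/(-621036) = -631731834840/(-1988) + 2469227*(-1/621036) = -631731834840*(-1/1988) - 2469227/621036 = 157932958710/497 - 2469227/621036 = 98082051718217741/308654892 ≈ 3.1777e+8)
(102*33)*133 - X = (102*33)*133 - 1*98082051718217741/308654892 = 3366*133 - 98082051718217741/308654892 = 447678 - 98082051718217741/308654892 = -97943873713476965/308654892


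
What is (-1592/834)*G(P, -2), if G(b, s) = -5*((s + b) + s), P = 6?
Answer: 7960/417 ≈ 19.089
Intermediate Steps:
G(b, s) = -10*s - 5*b (G(b, s) = -5*((b + s) + s) = -5*(b + 2*s) = -10*s - 5*b)
(-1592/834)*G(P, -2) = (-1592/834)*(-10*(-2) - 5*6) = (-1592*1/834)*(20 - 30) = -796/417*(-10) = 7960/417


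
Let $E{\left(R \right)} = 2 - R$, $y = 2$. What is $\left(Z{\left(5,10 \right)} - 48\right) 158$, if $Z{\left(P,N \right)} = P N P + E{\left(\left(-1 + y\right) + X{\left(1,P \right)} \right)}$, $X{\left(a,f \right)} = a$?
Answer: $31916$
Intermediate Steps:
$Z{\left(P,N \right)} = N P^{2}$ ($Z{\left(P,N \right)} = P N P + \left(2 - \left(\left(-1 + 2\right) + 1\right)\right) = N P P + \left(2 - \left(1 + 1\right)\right) = N P^{2} + \left(2 - 2\right) = N P^{2} + 0 = N P^{2}$)
$\left(Z{\left(5,10 \right)} - 48\right) 158 = \left(10 \cdot 5^{2} - 48\right) 158 = \left(10 \cdot 25 - 48\right) 158 = \left(250 - 48\right) 158 = 202 \cdot 158 = 31916$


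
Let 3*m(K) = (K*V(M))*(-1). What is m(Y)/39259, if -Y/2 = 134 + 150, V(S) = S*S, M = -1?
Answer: 568/117777 ≈ 0.0048227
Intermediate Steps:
V(S) = S²
Y = -568 (Y = -2*(134 + 150) = -2*284 = -568)
m(K) = -K/3 (m(K) = ((K*(-1)²)*(-1))/3 = ((K*1)*(-1))/3 = (K*(-1))/3 = (-K)/3 = -K/3)
m(Y)/39259 = -⅓*(-568)/39259 = (568/3)*(1/39259) = 568/117777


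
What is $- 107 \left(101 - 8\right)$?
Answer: $-9951$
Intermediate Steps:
$- 107 \left(101 - 8\right) = \left(-107\right) 93 = -9951$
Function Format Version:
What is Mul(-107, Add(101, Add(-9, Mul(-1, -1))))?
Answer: -9951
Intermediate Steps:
Mul(-107, Add(101, Add(-9, Mul(-1, -1)))) = Mul(-107, Add(101, Add(-9, 1))) = Mul(-107, Add(101, -8)) = Mul(-107, 93) = -9951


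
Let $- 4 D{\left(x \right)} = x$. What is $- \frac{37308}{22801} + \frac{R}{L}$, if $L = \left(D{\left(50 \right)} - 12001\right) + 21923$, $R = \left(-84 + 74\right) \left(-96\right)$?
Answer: $- \frac{695629332}{451893019} \approx -1.5394$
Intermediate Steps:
$D{\left(x \right)} = - \frac{x}{4}$
$R = 960$ ($R = \left(-10\right) \left(-96\right) = 960$)
$L = \frac{19819}{2}$ ($L = \left(\left(- \frac{1}{4}\right) 50 - 12001\right) + 21923 = \left(- \frac{25}{2} - 12001\right) + 21923 = - \frac{24027}{2} + 21923 = \frac{19819}{2} \approx 9909.5$)
$- \frac{37308}{22801} + \frac{R}{L} = - \frac{37308}{22801} + \frac{960}{\frac{19819}{2}} = \left(-37308\right) \frac{1}{22801} + 960 \cdot \frac{2}{19819} = - \frac{37308}{22801} + \frac{1920}{19819} = - \frac{695629332}{451893019}$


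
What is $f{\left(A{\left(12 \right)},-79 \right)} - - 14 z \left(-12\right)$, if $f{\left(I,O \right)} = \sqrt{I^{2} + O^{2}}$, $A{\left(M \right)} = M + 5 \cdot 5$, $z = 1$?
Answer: $-168 + \sqrt{7610} \approx -80.765$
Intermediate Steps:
$A{\left(M \right)} = 25 + M$ ($A{\left(M \right)} = M + 25 = 25 + M$)
$f{\left(A{\left(12 \right)},-79 \right)} - - 14 z \left(-12\right) = \sqrt{\left(25 + 12\right)^{2} + \left(-79\right)^{2}} - \left(-14\right) 1 \left(-12\right) = \sqrt{37^{2} + 6241} - \left(-14\right) \left(-12\right) = \sqrt{1369 + 6241} - 168 = \sqrt{7610} - 168 = -168 + \sqrt{7610}$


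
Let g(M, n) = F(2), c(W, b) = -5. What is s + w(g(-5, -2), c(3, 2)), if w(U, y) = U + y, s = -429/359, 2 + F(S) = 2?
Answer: -2224/359 ≈ -6.1950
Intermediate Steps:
F(S) = 0 (F(S) = -2 + 2 = 0)
g(M, n) = 0
s = -429/359 (s = -429*1/359 = -429/359 ≈ -1.1950)
s + w(g(-5, -2), c(3, 2)) = -429/359 + (0 - 5) = -429/359 - 5 = -2224/359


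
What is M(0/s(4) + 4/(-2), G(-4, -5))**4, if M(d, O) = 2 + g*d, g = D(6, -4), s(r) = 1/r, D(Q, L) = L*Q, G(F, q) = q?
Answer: 6250000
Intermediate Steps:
g = -24 (g = -4*6 = -24)
M(d, O) = 2 - 24*d
M(0/s(4) + 4/(-2), G(-4, -5))**4 = (2 - 24*(0/(1/4) + 4/(-2)))**4 = (2 - 24*(0/(1/4) + 4*(-1/2)))**4 = (2 - 24*(0*4 - 2))**4 = (2 - 24*(0 - 2))**4 = (2 - 24*(-2))**4 = (2 + 48)**4 = 50**4 = 6250000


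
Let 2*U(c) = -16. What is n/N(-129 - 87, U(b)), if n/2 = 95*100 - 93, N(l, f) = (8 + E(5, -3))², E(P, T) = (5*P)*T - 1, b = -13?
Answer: 9407/2312 ≈ 4.0688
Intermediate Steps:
E(P, T) = -1 + 5*P*T (E(P, T) = 5*P*T - 1 = -1 + 5*P*T)
U(c) = -8 (U(c) = (½)*(-16) = -8)
N(l, f) = 4624 (N(l, f) = (8 + (-1 + 5*5*(-3)))² = (8 + (-1 - 75))² = (8 - 76)² = (-68)² = 4624)
n = 18814 (n = 2*(95*100 - 93) = 2*(9500 - 93) = 2*9407 = 18814)
n/N(-129 - 87, U(b)) = 18814/4624 = 18814*(1/4624) = 9407/2312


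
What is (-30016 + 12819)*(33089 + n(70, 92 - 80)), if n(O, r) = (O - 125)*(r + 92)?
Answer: -470664693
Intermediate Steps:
n(O, r) = (-125 + O)*(92 + r)
(-30016 + 12819)*(33089 + n(70, 92 - 80)) = (-30016 + 12819)*(33089 + (-11500 - 125*(92 - 80) + 92*70 + 70*(92 - 80))) = -17197*(33089 + (-11500 - 125*12 + 6440 + 70*12)) = -17197*(33089 + (-11500 - 1500 + 6440 + 840)) = -17197*(33089 - 5720) = -17197*27369 = -470664693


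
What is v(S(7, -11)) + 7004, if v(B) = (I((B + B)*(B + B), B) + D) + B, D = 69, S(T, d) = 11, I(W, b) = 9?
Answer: 7093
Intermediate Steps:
v(B) = 78 + B (v(B) = (9 + 69) + B = 78 + B)
v(S(7, -11)) + 7004 = (78 + 11) + 7004 = 89 + 7004 = 7093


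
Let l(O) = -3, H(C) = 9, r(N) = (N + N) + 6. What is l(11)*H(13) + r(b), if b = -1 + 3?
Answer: -17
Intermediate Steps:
b = 2
r(N) = 6 + 2*N (r(N) = 2*N + 6 = 6 + 2*N)
l(11)*H(13) + r(b) = -3*9 + (6 + 2*2) = -27 + (6 + 4) = -27 + 10 = -17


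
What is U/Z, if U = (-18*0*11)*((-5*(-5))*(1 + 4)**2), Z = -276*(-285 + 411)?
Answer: 0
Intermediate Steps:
Z = -34776 (Z = -276*126 = -34776)
U = 0 (U = (0*11)*(25*5**2) = 0*(25*25) = 0*625 = 0)
U/Z = 0/(-34776) = 0*(-1/34776) = 0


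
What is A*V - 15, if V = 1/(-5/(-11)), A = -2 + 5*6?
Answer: 233/5 ≈ 46.600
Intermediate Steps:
A = 28 (A = -2 + 30 = 28)
V = 11/5 (V = 1/(-5*(-1/11)) = 1/(5/11) = 11/5 ≈ 2.2000)
A*V - 15 = 28*(11/5) - 15 = 308/5 - 15 = 233/5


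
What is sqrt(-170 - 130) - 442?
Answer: -442 + 10*I*sqrt(3) ≈ -442.0 + 17.32*I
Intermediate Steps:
sqrt(-170 - 130) - 442 = sqrt(-300) - 442 = 10*I*sqrt(3) - 442 = -442 + 10*I*sqrt(3)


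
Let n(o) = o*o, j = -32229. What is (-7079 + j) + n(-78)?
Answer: -33224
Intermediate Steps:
n(o) = o**2
(-7079 + j) + n(-78) = (-7079 - 32229) + (-78)**2 = -39308 + 6084 = -33224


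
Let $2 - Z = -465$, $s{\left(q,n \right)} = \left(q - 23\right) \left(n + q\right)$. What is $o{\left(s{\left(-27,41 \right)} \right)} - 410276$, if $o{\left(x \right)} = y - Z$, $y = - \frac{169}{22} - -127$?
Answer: $- \frac{9033721}{22} \approx -4.1062 \cdot 10^{5}$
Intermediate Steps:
$s{\left(q,n \right)} = \left(-23 + q\right) \left(n + q\right)$
$Z = 467$ ($Z = 2 - -465 = 2 + 465 = 467$)
$y = \frac{2625}{22}$ ($y = - \frac{169}{22} + 127 = \frac{2625}{22} \approx 119.32$)
$o{\left(x \right)} = - \frac{7649}{22}$ ($o{\left(x \right)} = \frac{2625}{22} - 467 = - \frac{7649}{22}$)
$o{\left(s{\left(-27,41 \right)} \right)} - 410276 = - \frac{7649}{22} - 410276 = - \frac{9033721}{22}$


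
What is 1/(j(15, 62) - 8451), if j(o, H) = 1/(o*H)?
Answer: -930/7859429 ≈ -0.00011833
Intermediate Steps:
j(o, H) = 1/(H*o)
1/(j(15, 62) - 8451) = 1/(1/(62*15) - 8451) = 1/((1/62)*(1/15) - 8451) = 1/(1/930 - 8451) = 1/(-7859429/930) = -930/7859429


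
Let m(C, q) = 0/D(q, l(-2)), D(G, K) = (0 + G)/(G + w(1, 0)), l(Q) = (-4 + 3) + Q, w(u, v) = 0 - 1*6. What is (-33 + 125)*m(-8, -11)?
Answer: 0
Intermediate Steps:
w(u, v) = -6 (w(u, v) = 0 - 6 = -6)
l(Q) = -1 + Q
D(G, K) = G/(-6 + G) (D(G, K) = (0 + G)/(G - 6) = G/(-6 + G))
m(C, q) = 0 (m(C, q) = 0/((q/(-6 + q))) = 0*((-6 + q)/q) = 0)
(-33 + 125)*m(-8, -11) = (-33 + 125)*0 = 92*0 = 0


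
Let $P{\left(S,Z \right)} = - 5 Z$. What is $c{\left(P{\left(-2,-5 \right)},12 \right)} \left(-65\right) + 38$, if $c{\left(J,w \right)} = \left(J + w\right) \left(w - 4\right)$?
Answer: $-19202$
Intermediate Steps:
$c{\left(J,w \right)} = \left(-4 + w\right) \left(J + w\right)$ ($c{\left(J,w \right)} = \left(J + w\right) \left(-4 + w\right) = \left(-4 + w\right) \left(J + w\right)$)
$c{\left(P{\left(-2,-5 \right)},12 \right)} \left(-65\right) + 38 = \left(12^{2} - 4 \left(\left(-5\right) \left(-5\right)\right) - 48 + \left(-5\right) \left(-5\right) 12\right) \left(-65\right) + 38 = \left(144 - 100 - 48 + 25 \cdot 12\right) \left(-65\right) + 38 = \left(144 - 100 - 48 + 300\right) \left(-65\right) + 38 = 296 \left(-65\right) + 38 = -19240 + 38 = -19202$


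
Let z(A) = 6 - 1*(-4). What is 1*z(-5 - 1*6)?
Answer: 10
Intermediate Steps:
z(A) = 10 (z(A) = 6 + 4 = 10)
1*z(-5 - 1*6) = 1*10 = 10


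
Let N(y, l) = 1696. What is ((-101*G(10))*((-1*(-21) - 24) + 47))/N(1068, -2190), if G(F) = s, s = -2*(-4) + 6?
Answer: -7777/212 ≈ -36.684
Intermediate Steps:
s = 14 (s = 8 + 6 = 14)
G(F) = 14
((-101*G(10))*((-1*(-21) - 24) + 47))/N(1068, -2190) = ((-101*14)*((-1*(-21) - 24) + 47))/1696 = -1414*((21 - 24) + 47)*(1/1696) = -1414*(-3 + 47)*(1/1696) = -1414*44*(1/1696) = -62216*1/1696 = -7777/212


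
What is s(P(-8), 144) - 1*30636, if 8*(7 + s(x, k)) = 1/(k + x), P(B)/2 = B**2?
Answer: -66679167/2176 ≈ -30643.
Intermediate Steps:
P(B) = 2*B**2
s(x, k) = -7 + 1/(8*(k + x))
s(P(-8), 144) - 1*30636 = (1/8 - 7*144 - 14*(-8)**2)/(144 + 2*(-8)**2) - 1*30636 = (1/8 - 1008 - 14*64)/(144 + 2*64) - 30636 = (1/8 - 1008 - 7*128)/(144 + 128) - 30636 = (1/8 - 1008 - 896)/272 - 30636 = (1/272)*(-15231/8) - 30636 = -15231/2176 - 30636 = -66679167/2176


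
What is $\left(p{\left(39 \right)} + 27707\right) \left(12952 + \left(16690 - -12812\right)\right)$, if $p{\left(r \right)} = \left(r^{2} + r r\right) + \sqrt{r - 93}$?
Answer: $1305418046 + 127362 i \sqrt{6} \approx 1.3054 \cdot 10^{9} + 3.1197 \cdot 10^{5} i$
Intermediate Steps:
$p{\left(r \right)} = \sqrt{-93 + r} + 2 r^{2}$ ($p{\left(r \right)} = \left(r^{2} + r^{2}\right) + \sqrt{-93 + r} = 2 r^{2} + \sqrt{-93 + r} = \sqrt{-93 + r} + 2 r^{2}$)
$\left(p{\left(39 \right)} + 27707\right) \left(12952 + \left(16690 - -12812\right)\right) = \left(\left(\sqrt{-93 + 39} + 2 \cdot 39^{2}\right) + 27707\right) \left(12952 + \left(16690 - -12812\right)\right) = \left(\left(\sqrt{-54} + 2 \cdot 1521\right) + 27707\right) \left(12952 + \left(16690 + 12812\right)\right) = \left(\left(3 i \sqrt{6} + 3042\right) + 27707\right) \left(12952 + 29502\right) = \left(\left(3042 + 3 i \sqrt{6}\right) + 27707\right) 42454 = \left(30749 + 3 i \sqrt{6}\right) 42454 = 1305418046 + 127362 i \sqrt{6}$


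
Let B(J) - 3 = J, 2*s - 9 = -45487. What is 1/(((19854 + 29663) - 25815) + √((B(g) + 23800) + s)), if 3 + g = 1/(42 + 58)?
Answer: 2370200/56178374299 - 30*√11789/56178374299 ≈ 4.2133e-5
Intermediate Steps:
s = -22739 (s = 9/2 + (½)*(-45487) = 9/2 - 45487/2 = -22739)
g = -299/100 (g = -3 + 1/(42 + 58) = -3 + 1/100 = -299/100 ≈ -2.9900)
B(J) = 3 + J
1/(((19854 + 29663) - 25815) + √((B(g) + 23800) + s)) = 1/(((19854 + 29663) - 25815) + √(((3 - 299/100) + 23800) - 22739)) = 1/((49517 - 25815) + √((1/100 + 23800) - 22739)) = 1/(23702 + √(2380001/100 - 22739)) = 1/(23702 + √(106101/100)) = 1/(23702 + 3*√11789/10)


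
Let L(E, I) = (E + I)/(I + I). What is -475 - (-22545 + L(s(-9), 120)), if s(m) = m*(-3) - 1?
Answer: 2648327/120 ≈ 22069.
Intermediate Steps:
s(m) = -1 - 3*m (s(m) = -3*m - 1 = -1 - 3*m)
L(E, I) = (E + I)/(2*I) (L(E, I) = (E + I)/((2*I)) = (E + I)*(1/(2*I)) = (E + I)/(2*I))
-475 - (-22545 + L(s(-9), 120)) = -475 - (-22545 + (1/2)*((-1 - 3*(-9)) + 120)/120) = -475 - (-22545 + (1/2)*(1/120)*((-1 + 27) + 120)) = -475 - (-22545 + (1/2)*(1/120)*(26 + 120)) = -475 - (-22545 + (1/2)*(1/120)*146) = -475 - (-22545 + 73/120) = -475 - 1*(-2705327/120) = -475 + 2705327/120 = 2648327/120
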